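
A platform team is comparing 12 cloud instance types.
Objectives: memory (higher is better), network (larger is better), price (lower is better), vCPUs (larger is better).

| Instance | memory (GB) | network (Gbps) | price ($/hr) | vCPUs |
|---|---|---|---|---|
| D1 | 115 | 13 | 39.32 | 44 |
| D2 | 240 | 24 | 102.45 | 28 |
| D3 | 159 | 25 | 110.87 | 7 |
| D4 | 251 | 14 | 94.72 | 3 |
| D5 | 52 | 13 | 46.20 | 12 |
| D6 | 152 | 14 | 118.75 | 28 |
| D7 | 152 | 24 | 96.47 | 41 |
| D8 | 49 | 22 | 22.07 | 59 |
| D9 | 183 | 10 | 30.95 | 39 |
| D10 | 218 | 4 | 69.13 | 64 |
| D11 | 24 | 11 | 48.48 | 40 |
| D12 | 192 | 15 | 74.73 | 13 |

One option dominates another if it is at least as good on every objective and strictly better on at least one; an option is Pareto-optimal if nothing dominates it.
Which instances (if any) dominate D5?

D1: memory 115≥52, network 13≥13, price 39.32≤46.20, vCPUs 44≥12 — dominates D5.
Others (D2, D3, D4, D6, D7, D8, D9, D10, D11, D12) are each worse than D5 on at least one objective.

D1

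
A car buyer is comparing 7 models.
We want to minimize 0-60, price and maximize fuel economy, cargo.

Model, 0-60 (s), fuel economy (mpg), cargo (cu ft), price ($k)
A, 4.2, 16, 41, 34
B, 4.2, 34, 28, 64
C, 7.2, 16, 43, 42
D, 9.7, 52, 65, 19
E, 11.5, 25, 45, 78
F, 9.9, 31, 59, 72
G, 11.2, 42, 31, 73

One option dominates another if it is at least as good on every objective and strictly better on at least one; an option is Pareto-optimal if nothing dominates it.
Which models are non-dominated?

A, B, C, D

A: not dominated.
B: not dominated.
C: not dominated.
D: not dominated (best fuel economy).
E: dominated by D (0-60 9.7≤11.5, fuel economy 52≥25, cargo 65≥45, price 19≤78).
F: dominated by D (0-60 9.7≤9.9, fuel economy 52≥31, cargo 65≥59, price 19≤72).
G: dominated by D (0-60 9.7≤11.2, fuel economy 52≥42, cargo 65≥31, price 19≤73).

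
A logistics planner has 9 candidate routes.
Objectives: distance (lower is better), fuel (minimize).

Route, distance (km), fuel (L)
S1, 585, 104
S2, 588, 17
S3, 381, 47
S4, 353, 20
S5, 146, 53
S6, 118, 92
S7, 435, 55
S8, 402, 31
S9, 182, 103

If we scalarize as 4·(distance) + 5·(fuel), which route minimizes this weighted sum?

S5

S1: 4·585 + 5·104 = 2860
S2: 4·588 + 5·17 = 2437
S3: 4·381 + 5·47 = 1759
S4: 4·353 + 5·20 = 1512
S5: 4·146 + 5·53 = 849
S6: 4·118 + 5·92 = 932
S7: 4·435 + 5·55 = 2015
S8: 4·402 + 5·31 = 1763
S9: 4·182 + 5·103 = 1243
Lowest: S5 at 849.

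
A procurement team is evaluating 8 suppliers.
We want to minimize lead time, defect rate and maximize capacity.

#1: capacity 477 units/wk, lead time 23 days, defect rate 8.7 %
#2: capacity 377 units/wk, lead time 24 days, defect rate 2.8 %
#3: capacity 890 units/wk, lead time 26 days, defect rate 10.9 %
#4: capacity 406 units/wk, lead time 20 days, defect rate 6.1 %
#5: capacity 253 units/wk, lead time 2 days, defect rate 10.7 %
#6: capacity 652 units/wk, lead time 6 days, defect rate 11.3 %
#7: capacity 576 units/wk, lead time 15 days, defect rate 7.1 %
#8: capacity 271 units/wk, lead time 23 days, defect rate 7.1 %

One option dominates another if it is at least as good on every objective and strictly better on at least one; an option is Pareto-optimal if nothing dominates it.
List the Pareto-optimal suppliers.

#1: dominated by #7 (capacity 576≥477, lead time 15≤23, defect rate 7.1≤8.7).
#2: not dominated (best defect rate).
#3: not dominated (best capacity).
#4: not dominated.
#5: not dominated (best lead time).
#6: not dominated.
#7: not dominated.
#8: dominated by #4 (capacity 406≥271, lead time 20≤23, defect rate 6.1≤7.1).

#2, #3, #4, #5, #6, #7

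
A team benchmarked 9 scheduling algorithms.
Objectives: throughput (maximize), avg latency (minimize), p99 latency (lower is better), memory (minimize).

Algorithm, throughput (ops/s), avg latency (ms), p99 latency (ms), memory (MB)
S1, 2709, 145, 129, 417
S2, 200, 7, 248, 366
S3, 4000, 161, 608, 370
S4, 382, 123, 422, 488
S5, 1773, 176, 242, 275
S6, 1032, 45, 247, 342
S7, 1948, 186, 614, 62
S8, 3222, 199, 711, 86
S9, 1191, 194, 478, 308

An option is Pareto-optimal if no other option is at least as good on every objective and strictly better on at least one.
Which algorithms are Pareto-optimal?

S1, S2, S3, S5, S6, S7, S8

S1: not dominated (best p99 latency).
S2: not dominated (best avg latency).
S3: not dominated (best throughput).
S4: dominated by S6 (throughput 1032≥382, avg latency 45≤123, p99 latency 247≤422, memory 342≤488).
S5: not dominated.
S6: not dominated.
S7: not dominated (best memory).
S8: not dominated.
S9: dominated by S5 (throughput 1773≥1191, avg latency 176≤194, p99 latency 242≤478, memory 275≤308).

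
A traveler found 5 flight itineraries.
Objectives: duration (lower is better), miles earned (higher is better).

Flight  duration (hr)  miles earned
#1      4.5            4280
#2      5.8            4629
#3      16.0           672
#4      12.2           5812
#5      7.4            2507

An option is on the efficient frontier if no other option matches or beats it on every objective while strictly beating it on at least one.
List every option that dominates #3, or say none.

#1, #2, #4, #5

#1: duration 4.5≤16.0, miles earned 4280≥672 — dominates #3.
#2: duration 5.8≤16.0, miles earned 4629≥672 — dominates #3.
#4: duration 12.2≤16.0, miles earned 5812≥672 — dominates #3.
#5: duration 7.4≤16.0, miles earned 2507≥672 — dominates #3.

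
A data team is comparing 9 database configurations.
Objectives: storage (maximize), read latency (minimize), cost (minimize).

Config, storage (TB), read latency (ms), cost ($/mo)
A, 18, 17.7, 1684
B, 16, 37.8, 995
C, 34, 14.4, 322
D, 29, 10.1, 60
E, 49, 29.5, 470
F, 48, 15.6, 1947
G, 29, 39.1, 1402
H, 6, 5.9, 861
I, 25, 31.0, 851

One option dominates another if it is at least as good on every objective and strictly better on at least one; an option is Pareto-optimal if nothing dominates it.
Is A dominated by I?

I vs A: I is worse on read latency (31.0 vs 17.7), so it does not dominate A.

No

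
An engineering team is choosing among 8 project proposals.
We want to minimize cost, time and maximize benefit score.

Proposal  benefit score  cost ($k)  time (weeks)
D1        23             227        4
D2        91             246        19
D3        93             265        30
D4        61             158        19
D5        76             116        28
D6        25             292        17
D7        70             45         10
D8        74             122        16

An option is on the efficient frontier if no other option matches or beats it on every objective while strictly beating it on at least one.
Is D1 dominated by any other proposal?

No

D2: worse on cost (246 vs 227).
D3: worse on cost (265 vs 227).
D4: worse on time (19 vs 4).
D5: worse on time (28 vs 4).
D6: worse on cost (292 vs 227).
D7: worse on time (10 vs 4).
D8: worse on time (16 vs 4).
No option is at least as good as D1 on every objective and strictly better on one.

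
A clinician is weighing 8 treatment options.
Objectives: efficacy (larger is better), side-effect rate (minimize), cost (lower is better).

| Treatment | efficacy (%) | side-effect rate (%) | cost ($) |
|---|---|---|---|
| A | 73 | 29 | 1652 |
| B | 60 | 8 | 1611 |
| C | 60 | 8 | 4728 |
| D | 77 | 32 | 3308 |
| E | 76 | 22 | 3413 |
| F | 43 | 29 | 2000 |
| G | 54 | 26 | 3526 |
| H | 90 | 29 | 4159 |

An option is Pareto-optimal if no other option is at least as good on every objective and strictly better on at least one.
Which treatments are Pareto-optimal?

A, B, D, E, H

A: not dominated.
B: not dominated (best cost).
C: dominated by B (efficacy 60≥60, side-effect rate 8≤8, cost 1611≤4728).
D: not dominated.
E: not dominated.
F: dominated by A (efficacy 73≥43, side-effect rate 29≤29, cost 1652≤2000).
G: dominated by B (efficacy 60≥54, side-effect rate 8≤26, cost 1611≤3526).
H: not dominated (best efficacy).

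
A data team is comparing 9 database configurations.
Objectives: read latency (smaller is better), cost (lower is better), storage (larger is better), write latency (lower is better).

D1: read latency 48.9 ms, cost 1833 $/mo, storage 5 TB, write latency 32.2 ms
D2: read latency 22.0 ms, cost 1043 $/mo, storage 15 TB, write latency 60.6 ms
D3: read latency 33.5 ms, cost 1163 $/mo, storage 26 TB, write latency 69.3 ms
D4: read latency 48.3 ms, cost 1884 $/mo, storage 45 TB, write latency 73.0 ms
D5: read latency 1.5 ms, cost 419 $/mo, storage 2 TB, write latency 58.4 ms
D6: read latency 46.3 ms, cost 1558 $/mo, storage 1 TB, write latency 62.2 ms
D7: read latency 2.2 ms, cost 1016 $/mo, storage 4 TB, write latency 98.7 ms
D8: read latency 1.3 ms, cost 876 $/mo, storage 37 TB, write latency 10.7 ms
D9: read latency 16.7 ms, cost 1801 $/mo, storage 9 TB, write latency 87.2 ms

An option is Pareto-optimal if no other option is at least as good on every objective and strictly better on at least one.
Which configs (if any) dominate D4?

D1: worse on read latency (48.9 vs 48.3).
D2: worse on storage (15 vs 45).
D3: worse on storage (26 vs 45).
D5: worse on storage (2 vs 45).
D6: worse on storage (1 vs 45).
D7: worse on storage (4 vs 45).
D8: worse on storage (37 vs 45).
D9: worse on storage (9 vs 45).
No option dominates D4.

none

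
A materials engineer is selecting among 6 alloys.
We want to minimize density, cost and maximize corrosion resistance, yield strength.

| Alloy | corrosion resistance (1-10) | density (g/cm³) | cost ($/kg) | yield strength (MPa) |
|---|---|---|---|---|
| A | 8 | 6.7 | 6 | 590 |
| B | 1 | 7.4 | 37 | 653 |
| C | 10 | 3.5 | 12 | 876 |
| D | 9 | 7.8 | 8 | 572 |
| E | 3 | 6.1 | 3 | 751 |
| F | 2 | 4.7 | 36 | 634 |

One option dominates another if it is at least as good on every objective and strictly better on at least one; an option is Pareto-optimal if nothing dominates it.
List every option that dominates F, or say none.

C

C: corrosion resistance 10≥2, density 3.5≤4.7, cost 12≤36, yield strength 876≥634 — dominates F.
Others (A, B, D, E) are each worse than F on at least one objective.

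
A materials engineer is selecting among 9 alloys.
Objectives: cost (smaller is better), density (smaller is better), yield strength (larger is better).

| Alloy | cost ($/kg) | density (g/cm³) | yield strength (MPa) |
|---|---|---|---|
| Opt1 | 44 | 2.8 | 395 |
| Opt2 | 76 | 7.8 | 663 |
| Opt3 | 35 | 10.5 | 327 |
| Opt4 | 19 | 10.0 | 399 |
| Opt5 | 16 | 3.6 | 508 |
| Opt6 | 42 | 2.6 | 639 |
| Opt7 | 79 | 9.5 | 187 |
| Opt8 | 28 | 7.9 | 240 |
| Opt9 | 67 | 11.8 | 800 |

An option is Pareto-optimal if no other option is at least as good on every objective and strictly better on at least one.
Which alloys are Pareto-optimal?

Opt1: dominated by Opt6 (cost 42≤44, density 2.6≤2.8, yield strength 639≥395).
Opt2: not dominated.
Opt3: dominated by Opt4 (cost 19≤35, density 10.0≤10.5, yield strength 399≥327).
Opt4: dominated by Opt5 (cost 16≤19, density 3.6≤10.0, yield strength 508≥399).
Opt5: not dominated (best cost).
Opt6: not dominated (best density).
Opt7: dominated by Opt1 (cost 44≤79, density 2.8≤9.5, yield strength 395≥187).
Opt8: dominated by Opt5 (cost 16≤28, density 3.6≤7.9, yield strength 508≥240).
Opt9: not dominated (best yield strength).

Opt2, Opt5, Opt6, Opt9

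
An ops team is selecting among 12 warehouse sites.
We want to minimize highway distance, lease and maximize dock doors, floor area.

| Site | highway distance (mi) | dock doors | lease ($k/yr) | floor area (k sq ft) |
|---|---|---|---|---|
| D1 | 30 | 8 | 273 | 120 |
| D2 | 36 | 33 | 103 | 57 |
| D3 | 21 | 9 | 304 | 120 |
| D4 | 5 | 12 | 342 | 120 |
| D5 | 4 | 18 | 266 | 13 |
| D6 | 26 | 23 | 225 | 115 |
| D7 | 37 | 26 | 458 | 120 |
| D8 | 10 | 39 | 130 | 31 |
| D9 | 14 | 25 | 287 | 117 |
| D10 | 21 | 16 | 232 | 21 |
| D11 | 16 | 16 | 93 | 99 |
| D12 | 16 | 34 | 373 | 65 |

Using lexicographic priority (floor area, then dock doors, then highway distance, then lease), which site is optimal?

First maximize floor area: best is 120, kept {D1, D3, D4, D7}.
Then maximize dock doors: best is 26, kept {D7}.

D7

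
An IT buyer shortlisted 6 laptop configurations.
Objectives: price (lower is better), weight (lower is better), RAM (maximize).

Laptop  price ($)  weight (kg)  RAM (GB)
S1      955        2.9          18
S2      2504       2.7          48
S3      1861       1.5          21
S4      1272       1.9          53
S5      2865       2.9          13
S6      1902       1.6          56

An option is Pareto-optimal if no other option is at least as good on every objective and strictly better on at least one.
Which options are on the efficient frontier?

S1: not dominated (best price).
S2: dominated by S4 (price 1272≤2504, weight 1.9≤2.7, RAM 53≥48).
S3: not dominated (best weight).
S4: not dominated.
S5: dominated by S1 (price 955≤2865, weight 2.9≤2.9, RAM 18≥13).
S6: not dominated (best RAM).

S1, S3, S4, S6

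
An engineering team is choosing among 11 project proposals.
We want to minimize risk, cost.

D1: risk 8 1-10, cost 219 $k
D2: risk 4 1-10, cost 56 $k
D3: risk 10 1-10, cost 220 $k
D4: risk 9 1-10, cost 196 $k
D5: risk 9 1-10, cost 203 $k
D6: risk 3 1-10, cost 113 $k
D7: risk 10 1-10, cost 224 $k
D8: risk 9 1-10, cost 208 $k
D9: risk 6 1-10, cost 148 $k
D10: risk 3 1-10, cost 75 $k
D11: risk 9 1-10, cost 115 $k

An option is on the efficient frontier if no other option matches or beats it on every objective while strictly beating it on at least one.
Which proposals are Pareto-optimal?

D2, D10

D1: dominated by D2 (risk 4≤8, cost 56≤219).
D2: not dominated (best cost).
D3: dominated by D1 (risk 8≤10, cost 219≤220).
D4: dominated by D2 (risk 4≤9, cost 56≤196).
D5: dominated by D2 (risk 4≤9, cost 56≤203).
D6: dominated by D10 (risk 3≤3, cost 75≤113).
D7: dominated by D1 (risk 8≤10, cost 219≤224).
D8: dominated by D2 (risk 4≤9, cost 56≤208).
D9: dominated by D2 (risk 4≤6, cost 56≤148).
D10: not dominated.
D11: dominated by D2 (risk 4≤9, cost 56≤115).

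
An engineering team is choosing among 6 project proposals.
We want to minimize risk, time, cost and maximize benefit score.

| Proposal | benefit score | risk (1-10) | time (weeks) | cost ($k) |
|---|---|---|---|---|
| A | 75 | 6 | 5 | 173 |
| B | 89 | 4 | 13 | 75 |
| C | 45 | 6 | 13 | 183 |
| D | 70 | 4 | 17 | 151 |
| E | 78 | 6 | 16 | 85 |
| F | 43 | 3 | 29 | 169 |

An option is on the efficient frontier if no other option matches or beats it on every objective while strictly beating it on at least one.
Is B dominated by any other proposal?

A: worse on benefit score (75 vs 89).
C: worse on benefit score (45 vs 89).
D: worse on benefit score (70 vs 89).
E: worse on benefit score (78 vs 89).
F: worse on benefit score (43 vs 89).
No option is at least as good as B on every objective and strictly better on one.

No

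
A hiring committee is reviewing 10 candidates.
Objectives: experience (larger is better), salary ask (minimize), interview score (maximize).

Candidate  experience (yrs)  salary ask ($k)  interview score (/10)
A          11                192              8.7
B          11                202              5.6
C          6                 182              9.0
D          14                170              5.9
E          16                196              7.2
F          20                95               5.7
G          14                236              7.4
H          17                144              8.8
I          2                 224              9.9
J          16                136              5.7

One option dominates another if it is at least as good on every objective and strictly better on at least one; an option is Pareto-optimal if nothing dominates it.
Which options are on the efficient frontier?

C, F, H, I

A: dominated by H (experience 17≥11, salary ask 144≤192, interview score 8.8≥8.7).
B: dominated by A (experience 11≥11, salary ask 192≤202, interview score 8.7≥5.6).
C: not dominated.
D: dominated by H (experience 17≥14, salary ask 144≤170, interview score 8.8≥5.9).
E: dominated by H (experience 17≥16, salary ask 144≤196, interview score 8.8≥7.2).
F: not dominated (best experience).
G: dominated by H (experience 17≥14, salary ask 144≤236, interview score 8.8≥7.4).
H: not dominated.
I: not dominated (best interview score).
J: dominated by F (experience 20≥16, salary ask 95≤136, interview score 5.7≥5.7).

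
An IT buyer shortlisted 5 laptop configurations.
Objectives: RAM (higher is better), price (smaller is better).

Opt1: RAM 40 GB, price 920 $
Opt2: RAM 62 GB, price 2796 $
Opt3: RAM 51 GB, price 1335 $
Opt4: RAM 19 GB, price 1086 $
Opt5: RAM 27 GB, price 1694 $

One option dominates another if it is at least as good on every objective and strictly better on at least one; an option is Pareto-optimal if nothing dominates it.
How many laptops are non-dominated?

3

Opt1: not dominated (best price).
Opt2: not dominated (best RAM).
Opt3: not dominated.
Opt4: dominated by Opt1 (RAM 40≥19, price 920≤1086).
Opt5: dominated by Opt1 (RAM 40≥27, price 920≤1694).
Pareto-optimal: Opt1, Opt2, Opt3 → 3.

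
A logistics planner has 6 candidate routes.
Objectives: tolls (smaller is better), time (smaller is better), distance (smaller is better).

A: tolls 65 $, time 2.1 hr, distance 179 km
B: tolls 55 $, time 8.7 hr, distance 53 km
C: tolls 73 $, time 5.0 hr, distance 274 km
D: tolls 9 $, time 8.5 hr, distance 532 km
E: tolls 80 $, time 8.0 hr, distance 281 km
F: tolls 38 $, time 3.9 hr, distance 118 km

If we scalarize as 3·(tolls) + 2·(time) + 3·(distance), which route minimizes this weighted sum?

A: 3·65 + 2·2.1 + 3·179 = 736.2
B: 3·55 + 2·8.7 + 3·53 = 341.4
C: 3·73 + 2·5.0 + 3·274 = 1051.0
D: 3·9 + 2·8.5 + 3·532 = 1640.0
E: 3·80 + 2·8.0 + 3·281 = 1099.0
F: 3·38 + 2·3.9 + 3·118 = 475.8
Lowest: B at 341.4.

B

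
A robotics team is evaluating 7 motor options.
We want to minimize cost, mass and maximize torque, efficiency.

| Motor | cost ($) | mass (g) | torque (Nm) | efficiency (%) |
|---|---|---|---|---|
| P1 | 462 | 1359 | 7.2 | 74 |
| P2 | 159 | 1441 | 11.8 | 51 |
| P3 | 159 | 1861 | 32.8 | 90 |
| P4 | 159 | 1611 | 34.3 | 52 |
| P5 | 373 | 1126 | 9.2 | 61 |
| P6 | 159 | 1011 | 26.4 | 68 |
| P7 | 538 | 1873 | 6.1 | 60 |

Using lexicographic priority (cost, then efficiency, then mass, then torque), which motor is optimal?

P3

First minimize cost: best is 159, kept {P2, P3, P4, P6}.
Then maximize efficiency: best is 90, kept {P3}.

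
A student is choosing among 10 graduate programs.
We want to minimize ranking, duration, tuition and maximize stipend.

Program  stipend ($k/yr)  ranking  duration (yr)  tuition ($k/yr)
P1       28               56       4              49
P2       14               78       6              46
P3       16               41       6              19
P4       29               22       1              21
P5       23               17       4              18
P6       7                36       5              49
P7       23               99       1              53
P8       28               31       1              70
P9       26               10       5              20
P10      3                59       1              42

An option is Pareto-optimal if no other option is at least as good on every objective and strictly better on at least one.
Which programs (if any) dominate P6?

P4: stipend 29≥7, ranking 22≤36, duration 1≤5, tuition 21≤49 — dominates P6.
P5: stipend 23≥7, ranking 17≤36, duration 4≤5, tuition 18≤49 — dominates P6.
P9: stipend 26≥7, ranking 10≤36, duration 5≤5, tuition 20≤49 — dominates P6.
Others (P1, P2, P3, P7, P8, P10) are each worse than P6 on at least one objective.

P4, P5, P9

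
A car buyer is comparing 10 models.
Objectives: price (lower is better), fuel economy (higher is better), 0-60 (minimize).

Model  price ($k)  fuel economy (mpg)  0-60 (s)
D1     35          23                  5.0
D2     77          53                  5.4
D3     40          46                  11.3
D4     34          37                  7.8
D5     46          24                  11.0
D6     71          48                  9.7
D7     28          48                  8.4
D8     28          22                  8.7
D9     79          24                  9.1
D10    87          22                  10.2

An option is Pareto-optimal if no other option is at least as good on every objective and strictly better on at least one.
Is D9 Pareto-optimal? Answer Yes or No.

D2 vs D9: price 77≤79, fuel economy 53≥24, 0-60 5.4≤9.1 — D2 is at least as good on every objective and strictly better on at least one, so D2 dominates D9.

No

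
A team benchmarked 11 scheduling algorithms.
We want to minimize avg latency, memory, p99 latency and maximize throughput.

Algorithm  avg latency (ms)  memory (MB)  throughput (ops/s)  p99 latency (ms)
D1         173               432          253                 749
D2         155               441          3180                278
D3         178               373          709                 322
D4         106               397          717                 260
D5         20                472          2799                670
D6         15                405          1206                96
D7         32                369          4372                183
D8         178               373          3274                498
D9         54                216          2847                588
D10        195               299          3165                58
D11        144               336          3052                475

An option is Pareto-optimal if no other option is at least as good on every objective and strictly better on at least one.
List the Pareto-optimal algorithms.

D1: dominated by D4 (avg latency 106≤173, memory 397≤432, throughput 717≥253, p99 latency 260≤749).
D2: dominated by D7 (avg latency 32≤155, memory 369≤441, throughput 4372≥3180, p99 latency 183≤278).
D3: dominated by D7 (avg latency 32≤178, memory 369≤373, throughput 4372≥709, p99 latency 183≤322).
D4: dominated by D7 (avg latency 32≤106, memory 369≤397, throughput 4372≥717, p99 latency 183≤260).
D5: not dominated.
D6: not dominated (best avg latency).
D7: not dominated (best throughput).
D8: dominated by D7 (avg latency 32≤178, memory 369≤373, throughput 4372≥3274, p99 latency 183≤498).
D9: not dominated (best memory).
D10: not dominated (best p99 latency).
D11: not dominated.

D5, D6, D7, D9, D10, D11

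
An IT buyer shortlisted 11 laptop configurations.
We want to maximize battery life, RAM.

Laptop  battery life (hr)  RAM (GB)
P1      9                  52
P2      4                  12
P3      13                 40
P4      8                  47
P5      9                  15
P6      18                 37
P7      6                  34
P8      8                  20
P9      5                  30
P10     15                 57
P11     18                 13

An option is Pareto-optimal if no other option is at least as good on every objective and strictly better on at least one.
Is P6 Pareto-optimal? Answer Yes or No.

P1: worse on battery life (9 vs 18).
P2: worse on battery life (4 vs 18).
P3: worse on battery life (13 vs 18).
P4: worse on battery life (8 vs 18).
P5: worse on battery life (9 vs 18).
P7: worse on battery life (6 vs 18).
P8: worse on battery life (8 vs 18).
P9: worse on battery life (5 vs 18).
P10: worse on battery life (15 vs 18).
P11: worse on RAM (13 vs 37).
No option is at least as good as P6 on every objective and strictly better on one.

Yes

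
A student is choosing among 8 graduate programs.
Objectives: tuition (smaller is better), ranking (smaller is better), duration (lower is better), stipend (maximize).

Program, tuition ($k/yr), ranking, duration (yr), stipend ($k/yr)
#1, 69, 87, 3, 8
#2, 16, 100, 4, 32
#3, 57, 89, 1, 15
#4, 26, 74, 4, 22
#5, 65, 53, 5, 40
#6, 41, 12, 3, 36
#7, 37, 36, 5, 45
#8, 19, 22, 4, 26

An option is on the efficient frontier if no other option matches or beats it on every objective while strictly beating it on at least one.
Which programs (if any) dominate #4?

#8

#8: tuition 19≤26, ranking 22≤74, duration 4≤4, stipend 26≥22 — dominates #4.
Others (#1, #2, #3, #5, #6, #7) are each worse than #4 on at least one objective.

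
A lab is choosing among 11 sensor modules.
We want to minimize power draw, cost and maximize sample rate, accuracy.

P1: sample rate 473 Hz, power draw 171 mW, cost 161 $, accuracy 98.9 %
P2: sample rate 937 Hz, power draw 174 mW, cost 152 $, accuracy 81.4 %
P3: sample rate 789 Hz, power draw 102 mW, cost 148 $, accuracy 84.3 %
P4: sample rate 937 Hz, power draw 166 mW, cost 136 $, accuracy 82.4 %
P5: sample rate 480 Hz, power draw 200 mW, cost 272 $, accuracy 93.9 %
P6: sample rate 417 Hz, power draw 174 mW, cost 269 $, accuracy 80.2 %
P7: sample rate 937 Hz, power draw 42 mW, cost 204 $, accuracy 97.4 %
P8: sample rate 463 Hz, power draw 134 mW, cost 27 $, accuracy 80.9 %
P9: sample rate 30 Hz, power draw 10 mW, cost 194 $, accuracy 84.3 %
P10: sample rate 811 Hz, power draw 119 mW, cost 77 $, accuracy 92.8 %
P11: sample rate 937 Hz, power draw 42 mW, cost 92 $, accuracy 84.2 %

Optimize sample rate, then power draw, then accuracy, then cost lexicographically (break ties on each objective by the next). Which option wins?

First maximize sample rate: best is 937, kept {P2, P4, P7, P11}.
Then minimize power draw: best is 42, kept {P7, P11}.
Then maximize accuracy: best is 97.4, kept {P7}.

P7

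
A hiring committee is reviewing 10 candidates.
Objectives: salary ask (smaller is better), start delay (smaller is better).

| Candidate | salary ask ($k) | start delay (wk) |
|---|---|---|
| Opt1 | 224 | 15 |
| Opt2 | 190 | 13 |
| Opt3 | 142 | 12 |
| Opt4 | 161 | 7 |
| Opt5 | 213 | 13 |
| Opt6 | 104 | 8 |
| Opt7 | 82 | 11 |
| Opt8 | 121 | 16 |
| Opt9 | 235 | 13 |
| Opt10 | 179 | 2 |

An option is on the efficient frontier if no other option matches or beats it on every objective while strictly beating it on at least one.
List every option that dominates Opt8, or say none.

Opt6: salary ask 104≤121, start delay 8≤16 — dominates Opt8.
Opt7: salary ask 82≤121, start delay 11≤16 — dominates Opt8.
Others (Opt1, Opt2, Opt3, Opt4, Opt5, Opt9, Opt10) are each worse than Opt8 on at least one objective.

Opt6, Opt7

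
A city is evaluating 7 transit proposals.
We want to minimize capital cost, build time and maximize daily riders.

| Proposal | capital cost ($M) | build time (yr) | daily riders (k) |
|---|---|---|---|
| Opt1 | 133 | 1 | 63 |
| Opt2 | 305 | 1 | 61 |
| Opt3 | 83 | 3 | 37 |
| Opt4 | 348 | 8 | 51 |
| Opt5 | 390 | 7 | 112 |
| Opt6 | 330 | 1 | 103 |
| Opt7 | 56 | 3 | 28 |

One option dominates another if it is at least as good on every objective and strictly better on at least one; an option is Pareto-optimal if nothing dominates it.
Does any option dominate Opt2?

Yes

Opt1 vs Opt2: capital cost 133≤305, build time 1≤1, daily riders 63≥61 — Opt1 is at least as good on every objective and strictly better on at least one, so Opt1 dominates Opt2.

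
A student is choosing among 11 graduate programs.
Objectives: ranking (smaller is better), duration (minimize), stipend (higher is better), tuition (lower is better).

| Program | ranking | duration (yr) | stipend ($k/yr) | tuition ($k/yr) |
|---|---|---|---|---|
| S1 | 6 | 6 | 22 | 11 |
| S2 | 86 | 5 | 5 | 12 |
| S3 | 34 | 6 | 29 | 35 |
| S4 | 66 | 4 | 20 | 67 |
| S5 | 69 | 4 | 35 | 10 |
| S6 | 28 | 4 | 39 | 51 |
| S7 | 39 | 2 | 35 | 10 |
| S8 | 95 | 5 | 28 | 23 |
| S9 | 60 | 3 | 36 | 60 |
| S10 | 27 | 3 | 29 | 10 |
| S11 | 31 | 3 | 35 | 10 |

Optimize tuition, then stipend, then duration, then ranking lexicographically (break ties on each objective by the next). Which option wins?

S7

First minimize tuition: best is 10, kept {S5, S7, S10, S11}.
Then maximize stipend: best is 35, kept {S5, S7, S11}.
Then minimize duration: best is 2, kept {S7}.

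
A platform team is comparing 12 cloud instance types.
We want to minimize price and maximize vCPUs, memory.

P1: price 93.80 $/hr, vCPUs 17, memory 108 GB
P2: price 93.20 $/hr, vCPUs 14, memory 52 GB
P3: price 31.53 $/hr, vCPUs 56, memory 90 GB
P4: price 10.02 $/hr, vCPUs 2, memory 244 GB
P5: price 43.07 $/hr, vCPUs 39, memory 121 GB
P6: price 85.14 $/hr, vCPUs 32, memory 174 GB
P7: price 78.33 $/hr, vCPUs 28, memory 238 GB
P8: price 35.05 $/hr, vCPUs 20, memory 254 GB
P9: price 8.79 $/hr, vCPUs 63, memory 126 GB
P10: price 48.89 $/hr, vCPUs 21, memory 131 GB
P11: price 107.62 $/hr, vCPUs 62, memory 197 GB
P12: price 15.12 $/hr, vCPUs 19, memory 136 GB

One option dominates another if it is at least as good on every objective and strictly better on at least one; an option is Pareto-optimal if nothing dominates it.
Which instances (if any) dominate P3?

P9

P9: price 8.79≤31.53, vCPUs 63≥56, memory 126≥90 — dominates P3.
Others (P1, P2, P4, P5, P6, P7, P8, P10, P11, P12) are each worse than P3 on at least one objective.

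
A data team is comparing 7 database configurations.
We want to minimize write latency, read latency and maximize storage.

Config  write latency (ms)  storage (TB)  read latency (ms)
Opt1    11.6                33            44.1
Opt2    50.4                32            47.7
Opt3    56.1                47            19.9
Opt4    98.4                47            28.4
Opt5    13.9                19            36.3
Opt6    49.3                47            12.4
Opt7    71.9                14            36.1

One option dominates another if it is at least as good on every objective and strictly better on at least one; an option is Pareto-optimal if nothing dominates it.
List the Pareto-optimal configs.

Opt1: not dominated (best write latency).
Opt2: dominated by Opt1 (write latency 11.6≤50.4, storage 33≥32, read latency 44.1≤47.7).
Opt3: dominated by Opt6 (write latency 49.3≤56.1, storage 47≥47, read latency 12.4≤19.9).
Opt4: dominated by Opt3 (write latency 56.1≤98.4, storage 47≥47, read latency 19.9≤28.4).
Opt5: not dominated.
Opt6: not dominated (best read latency).
Opt7: dominated by Opt3 (write latency 56.1≤71.9, storage 47≥14, read latency 19.9≤36.1).

Opt1, Opt5, Opt6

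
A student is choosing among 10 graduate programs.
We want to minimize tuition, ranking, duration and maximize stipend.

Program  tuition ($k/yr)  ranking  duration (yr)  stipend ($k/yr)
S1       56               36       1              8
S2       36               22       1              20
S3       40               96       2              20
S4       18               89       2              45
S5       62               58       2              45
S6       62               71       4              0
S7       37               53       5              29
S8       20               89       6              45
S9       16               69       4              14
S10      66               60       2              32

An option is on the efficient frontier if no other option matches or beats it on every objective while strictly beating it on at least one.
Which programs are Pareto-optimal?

S1: dominated by S2 (tuition 36≤56, ranking 22≤36, duration 1≤1, stipend 20≥8).
S2: not dominated (best ranking).
S3: dominated by S2 (tuition 36≤40, ranking 22≤96, duration 1≤2, stipend 20≥20).
S4: not dominated.
S5: not dominated.
S6: dominated by S1 (tuition 56≤62, ranking 36≤71, duration 1≤4, stipend 8≥0).
S7: not dominated.
S8: dominated by S4 (tuition 18≤20, ranking 89≤89, duration 2≤6, stipend 45≥45).
S9: not dominated (best tuition).
S10: dominated by S5 (tuition 62≤66, ranking 58≤60, duration 2≤2, stipend 45≥32).

S2, S4, S5, S7, S9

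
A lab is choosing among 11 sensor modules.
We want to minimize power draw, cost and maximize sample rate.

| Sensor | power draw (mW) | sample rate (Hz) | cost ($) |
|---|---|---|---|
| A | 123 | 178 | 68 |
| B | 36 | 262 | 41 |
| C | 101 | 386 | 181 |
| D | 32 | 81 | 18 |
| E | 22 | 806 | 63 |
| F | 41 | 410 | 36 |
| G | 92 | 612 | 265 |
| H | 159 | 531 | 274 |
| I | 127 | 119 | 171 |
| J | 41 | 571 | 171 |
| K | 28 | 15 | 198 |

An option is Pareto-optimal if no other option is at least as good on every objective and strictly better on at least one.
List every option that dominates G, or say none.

E

E: power draw 22≤92, sample rate 806≥612, cost 63≤265 — dominates G.
Others (A, B, C, D, F, H, I, J, K) are each worse than G on at least one objective.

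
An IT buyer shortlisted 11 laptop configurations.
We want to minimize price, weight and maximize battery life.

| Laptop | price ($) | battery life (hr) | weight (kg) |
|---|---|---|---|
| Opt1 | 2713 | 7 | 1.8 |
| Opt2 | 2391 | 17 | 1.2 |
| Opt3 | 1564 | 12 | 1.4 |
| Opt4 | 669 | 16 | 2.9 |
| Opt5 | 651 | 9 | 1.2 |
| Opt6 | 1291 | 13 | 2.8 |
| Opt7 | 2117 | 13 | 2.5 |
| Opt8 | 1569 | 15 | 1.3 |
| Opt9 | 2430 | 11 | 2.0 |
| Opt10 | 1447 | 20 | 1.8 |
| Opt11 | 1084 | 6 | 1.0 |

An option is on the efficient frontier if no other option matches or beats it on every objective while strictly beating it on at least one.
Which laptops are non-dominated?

Opt2, Opt3, Opt4, Opt5, Opt6, Opt8, Opt10, Opt11

Opt1: dominated by Opt2 (price 2391≤2713, battery life 17≥7, weight 1.2≤1.8).
Opt2: not dominated.
Opt3: not dominated.
Opt4: not dominated.
Opt5: not dominated (best price).
Opt6: not dominated.
Opt7: dominated by Opt8 (price 1569≤2117, battery life 15≥13, weight 1.3≤2.5).
Opt8: not dominated.
Opt9: dominated by Opt2 (price 2391≤2430, battery life 17≥11, weight 1.2≤2.0).
Opt10: not dominated (best battery life).
Opt11: not dominated (best weight).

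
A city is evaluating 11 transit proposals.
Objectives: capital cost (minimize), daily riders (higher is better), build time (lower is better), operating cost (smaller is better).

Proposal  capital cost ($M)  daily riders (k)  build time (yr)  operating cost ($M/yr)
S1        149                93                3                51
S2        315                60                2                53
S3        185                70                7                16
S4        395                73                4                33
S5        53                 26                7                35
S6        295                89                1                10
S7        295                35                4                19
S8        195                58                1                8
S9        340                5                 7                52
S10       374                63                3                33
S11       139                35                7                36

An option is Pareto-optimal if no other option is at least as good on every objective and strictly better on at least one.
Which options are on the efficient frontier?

S1: not dominated (best daily riders).
S2: dominated by S6 (capital cost 295≤315, daily riders 89≥60, build time 1≤2, operating cost 10≤53).
S3: not dominated.
S4: dominated by S6 (capital cost 295≤395, daily riders 89≥73, build time 1≤4, operating cost 10≤33).
S5: not dominated (best capital cost).
S6: not dominated.
S7: dominated by S6 (capital cost 295≤295, daily riders 89≥35, build time 1≤4, operating cost 10≤19).
S8: not dominated (best operating cost).
S9: dominated by S1 (capital cost 149≤340, daily riders 93≥5, build time 3≤7, operating cost 51≤52).
S10: dominated by S6 (capital cost 295≤374, daily riders 89≥63, build time 1≤3, operating cost 10≤33).
S11: not dominated.

S1, S3, S5, S6, S8, S11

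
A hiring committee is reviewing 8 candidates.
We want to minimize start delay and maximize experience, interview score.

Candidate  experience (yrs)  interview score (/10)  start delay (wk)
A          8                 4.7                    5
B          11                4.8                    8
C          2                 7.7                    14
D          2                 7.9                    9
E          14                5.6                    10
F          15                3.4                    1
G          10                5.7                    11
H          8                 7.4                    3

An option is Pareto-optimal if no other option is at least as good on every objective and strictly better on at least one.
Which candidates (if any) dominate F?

A: worse on experience (8 vs 15).
B: worse on experience (11 vs 15).
C: worse on experience (2 vs 15).
D: worse on experience (2 vs 15).
E: worse on experience (14 vs 15).
G: worse on experience (10 vs 15).
H: worse on experience (8 vs 15).
No option dominates F.

none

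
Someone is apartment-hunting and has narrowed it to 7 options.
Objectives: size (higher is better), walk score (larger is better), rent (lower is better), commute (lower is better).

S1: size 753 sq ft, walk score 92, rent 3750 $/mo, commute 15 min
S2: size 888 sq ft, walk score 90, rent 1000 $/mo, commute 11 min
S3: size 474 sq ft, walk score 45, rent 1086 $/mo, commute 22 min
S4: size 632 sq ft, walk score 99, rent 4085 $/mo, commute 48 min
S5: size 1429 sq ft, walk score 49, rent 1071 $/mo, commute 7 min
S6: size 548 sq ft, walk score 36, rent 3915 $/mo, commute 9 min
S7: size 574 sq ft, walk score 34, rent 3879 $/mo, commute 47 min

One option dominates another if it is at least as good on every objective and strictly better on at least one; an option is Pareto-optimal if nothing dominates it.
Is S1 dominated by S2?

S2 vs S1: S2 is worse on walk score (90 vs 92), so it does not dominate S1.

No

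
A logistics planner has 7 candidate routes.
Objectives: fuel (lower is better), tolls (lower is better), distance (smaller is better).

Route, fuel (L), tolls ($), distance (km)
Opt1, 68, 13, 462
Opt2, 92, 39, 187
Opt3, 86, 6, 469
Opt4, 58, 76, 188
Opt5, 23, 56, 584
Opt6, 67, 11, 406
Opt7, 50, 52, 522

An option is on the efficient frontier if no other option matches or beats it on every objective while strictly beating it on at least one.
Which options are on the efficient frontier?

Opt1: dominated by Opt6 (fuel 67≤68, tolls 11≤13, distance 406≤462).
Opt2: not dominated (best distance).
Opt3: not dominated (best tolls).
Opt4: not dominated.
Opt5: not dominated (best fuel).
Opt6: not dominated.
Opt7: not dominated.

Opt2, Opt3, Opt4, Opt5, Opt6, Opt7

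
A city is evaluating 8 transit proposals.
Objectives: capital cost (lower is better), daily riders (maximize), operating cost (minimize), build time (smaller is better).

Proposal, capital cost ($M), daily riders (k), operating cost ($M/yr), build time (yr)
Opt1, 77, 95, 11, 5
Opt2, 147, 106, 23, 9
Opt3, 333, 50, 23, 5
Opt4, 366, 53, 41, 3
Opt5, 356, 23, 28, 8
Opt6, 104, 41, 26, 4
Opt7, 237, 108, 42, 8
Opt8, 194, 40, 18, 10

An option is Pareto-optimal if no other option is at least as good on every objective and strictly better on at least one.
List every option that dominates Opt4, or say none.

none

Opt1: worse on build time (5 vs 3).
Opt2: worse on build time (9 vs 3).
Opt3: worse on daily riders (50 vs 53).
Opt5: worse on daily riders (23 vs 53).
Opt6: worse on daily riders (41 vs 53).
Opt7: worse on operating cost (42 vs 41).
Opt8: worse on daily riders (40 vs 53).
No option dominates Opt4.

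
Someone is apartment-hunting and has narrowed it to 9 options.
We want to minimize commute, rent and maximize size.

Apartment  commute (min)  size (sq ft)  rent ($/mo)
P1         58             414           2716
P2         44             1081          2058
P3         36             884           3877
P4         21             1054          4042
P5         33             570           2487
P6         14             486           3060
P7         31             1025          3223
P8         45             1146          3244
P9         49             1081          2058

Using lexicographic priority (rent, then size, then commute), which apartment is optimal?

P2

First minimize rent: best is 2058, kept {P2, P9}.
Then maximize size: best is 1081, kept {P2, P9}.
Then minimize commute: best is 44, kept {P2}.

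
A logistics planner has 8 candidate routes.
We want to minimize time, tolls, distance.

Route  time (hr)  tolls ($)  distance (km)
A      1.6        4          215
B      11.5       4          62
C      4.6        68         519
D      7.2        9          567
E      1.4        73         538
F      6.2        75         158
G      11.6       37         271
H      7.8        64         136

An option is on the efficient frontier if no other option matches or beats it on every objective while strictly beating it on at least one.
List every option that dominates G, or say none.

A: time 1.6≤11.6, tolls 4≤37, distance 215≤271 — dominates G.
B: time 11.5≤11.6, tolls 4≤37, distance 62≤271 — dominates G.
Others (C, D, E, F, H) are each worse than G on at least one objective.

A, B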